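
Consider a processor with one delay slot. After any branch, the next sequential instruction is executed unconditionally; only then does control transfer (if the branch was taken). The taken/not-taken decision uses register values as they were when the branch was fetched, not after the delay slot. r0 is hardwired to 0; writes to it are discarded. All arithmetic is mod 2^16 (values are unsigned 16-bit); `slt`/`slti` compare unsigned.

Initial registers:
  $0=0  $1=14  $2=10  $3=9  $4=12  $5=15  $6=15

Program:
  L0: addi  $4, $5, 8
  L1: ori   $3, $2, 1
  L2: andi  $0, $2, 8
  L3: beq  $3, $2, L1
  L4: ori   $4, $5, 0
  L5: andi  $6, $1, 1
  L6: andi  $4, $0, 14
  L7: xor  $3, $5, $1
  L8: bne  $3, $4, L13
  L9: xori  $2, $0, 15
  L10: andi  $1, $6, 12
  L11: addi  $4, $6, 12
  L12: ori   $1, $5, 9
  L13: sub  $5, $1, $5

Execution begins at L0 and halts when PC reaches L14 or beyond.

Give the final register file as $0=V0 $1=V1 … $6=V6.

$0=0 $1=14 $2=15 $3=1 $4=0 $5=65535 $6=0

#0 addi  $4, $5, 8 ; 0/14/10/9/23/15/15
#1 ori   $3, $2, 1 ; 0/14/10/11/23/15/15
#2 andi  $0, $2, 8 ; 0/14/10/11/23/15/15
#3 beq  $3, $2, L1 ; 0/14/10/11/23/15/15 ; →fallthru
#4 ori   $4, $5, 0 ; 0/14/10/11/15/15/15
#5 andi  $6, $1, 1 ; 0/14/10/11/15/15/0
#6 andi  $4, $0, 14 ; 0/14/10/11/0/15/0
#7 xor  $3, $5, $1 ; 0/14/10/1/0/15/0
#8 bne  $3, $4, L13 ; 0/14/10/1/0/15/0 ; →target
#9 xori  $2, $0, 15 ; 0/14/15/1/0/15/0
#13 sub  $5, $1, $5 ; 0/14/15/1/0/65535/0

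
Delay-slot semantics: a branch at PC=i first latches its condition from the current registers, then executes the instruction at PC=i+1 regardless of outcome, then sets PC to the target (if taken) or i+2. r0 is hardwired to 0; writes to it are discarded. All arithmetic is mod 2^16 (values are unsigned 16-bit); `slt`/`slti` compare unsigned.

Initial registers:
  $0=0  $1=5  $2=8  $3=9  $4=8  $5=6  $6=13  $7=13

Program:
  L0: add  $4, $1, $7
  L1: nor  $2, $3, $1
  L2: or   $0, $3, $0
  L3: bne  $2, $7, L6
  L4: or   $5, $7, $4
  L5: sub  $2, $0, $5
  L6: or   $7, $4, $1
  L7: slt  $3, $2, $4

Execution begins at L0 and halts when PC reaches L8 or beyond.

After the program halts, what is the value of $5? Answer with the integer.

31

PC=0  add  $4, $1, $7        | $0=0 $1=5 $2=8 $3=9 $4=18 $5=6 $6=13 $7=13
PC=1  nor  $2, $3, $1        | $0=0 $1=5 $2=65522 $3=9 $4=18 $5=6 $6=13 $7=13
PC=2  or   $0, $3, $0        | $0=0 $1=5 $2=65522 $3=9 $4=18 $5=6 $6=13 $7=13
PC=3  bne  $2, $7, L6        | $0=0 $1=5 $2=65522 $3=9 $4=18 $5=6 $6=13 $7=13  [TAKEN]
PC=4  or   $5, $7, $4        | $0=0 $1=5 $2=65522 $3=9 $4=18 $5=31 $6=13 $7=13
PC=6  or   $7, $4, $1        | $0=0 $1=5 $2=65522 $3=9 $4=18 $5=31 $6=13 $7=23
PC=7  slt  $3, $2, $4        | $0=0 $1=5 $2=65522 $3=0 $4=18 $5=31 $6=13 $7=23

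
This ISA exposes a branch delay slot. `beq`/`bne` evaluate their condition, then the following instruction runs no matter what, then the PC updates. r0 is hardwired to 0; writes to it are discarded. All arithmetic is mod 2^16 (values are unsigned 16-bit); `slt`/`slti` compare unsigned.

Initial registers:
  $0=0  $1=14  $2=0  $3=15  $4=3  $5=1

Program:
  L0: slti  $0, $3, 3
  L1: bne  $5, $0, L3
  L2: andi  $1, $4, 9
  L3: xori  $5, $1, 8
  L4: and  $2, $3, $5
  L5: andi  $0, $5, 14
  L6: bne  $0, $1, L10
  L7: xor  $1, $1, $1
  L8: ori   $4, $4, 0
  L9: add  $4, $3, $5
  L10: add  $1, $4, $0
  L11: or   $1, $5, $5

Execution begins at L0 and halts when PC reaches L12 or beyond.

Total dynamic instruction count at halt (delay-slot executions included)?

PC=0  slti  $0, $3, 3        | $0=0 $1=14 $2=0 $3=15 $4=3 $5=1
PC=1  bne  $5, $0, L3        | $0=0 $1=14 $2=0 $3=15 $4=3 $5=1  [TAKEN]
PC=2  andi  $1, $4, 9        | $0=0 $1=1 $2=0 $3=15 $4=3 $5=1
PC=3  xori  $5, $1, 8        | $0=0 $1=1 $2=0 $3=15 $4=3 $5=9
PC=4  and  $2, $3, $5        | $0=0 $1=1 $2=9 $3=15 $4=3 $5=9
PC=5  andi  $0, $5, 14       | $0=0 $1=1 $2=9 $3=15 $4=3 $5=9
PC=6  bne  $0, $1, L10       | $0=0 $1=1 $2=9 $3=15 $4=3 $5=9  [TAKEN]
PC=7  xor  $1, $1, $1        | $0=0 $1=0 $2=9 $3=15 $4=3 $5=9
PC=10 add  $1, $4, $0        | $0=0 $1=3 $2=9 $3=15 $4=3 $5=9
PC=11 or   $1, $5, $5        | $0=0 $1=9 $2=9 $3=15 $4=3 $5=9

10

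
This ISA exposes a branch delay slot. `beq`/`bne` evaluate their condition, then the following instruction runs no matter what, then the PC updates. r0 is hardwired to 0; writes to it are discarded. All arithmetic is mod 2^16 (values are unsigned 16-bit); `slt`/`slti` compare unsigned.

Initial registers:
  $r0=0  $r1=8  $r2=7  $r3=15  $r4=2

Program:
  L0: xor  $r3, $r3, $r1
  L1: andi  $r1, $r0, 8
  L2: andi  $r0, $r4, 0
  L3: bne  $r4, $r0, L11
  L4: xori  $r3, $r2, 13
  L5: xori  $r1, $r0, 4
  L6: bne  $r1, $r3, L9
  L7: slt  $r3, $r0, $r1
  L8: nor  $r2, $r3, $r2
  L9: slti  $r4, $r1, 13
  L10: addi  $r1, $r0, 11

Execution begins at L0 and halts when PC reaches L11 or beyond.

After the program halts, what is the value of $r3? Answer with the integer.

10

  step pc=0: xor  $r3, $r3, $r1  regs=(0,8,7,7,2)
  step pc=1: andi  $r1, $r0, 8  regs=(0,0,7,7,2)
  step pc=2: andi  $r0, $r4, 0  regs=(0,0,7,7,2)
  step pc=3: bne  $r4, $r0, L11  cond=T  regs=(0,0,7,7,2)
  step pc=4: xori  $r3, $r2, 13  regs=(0,0,7,10,2)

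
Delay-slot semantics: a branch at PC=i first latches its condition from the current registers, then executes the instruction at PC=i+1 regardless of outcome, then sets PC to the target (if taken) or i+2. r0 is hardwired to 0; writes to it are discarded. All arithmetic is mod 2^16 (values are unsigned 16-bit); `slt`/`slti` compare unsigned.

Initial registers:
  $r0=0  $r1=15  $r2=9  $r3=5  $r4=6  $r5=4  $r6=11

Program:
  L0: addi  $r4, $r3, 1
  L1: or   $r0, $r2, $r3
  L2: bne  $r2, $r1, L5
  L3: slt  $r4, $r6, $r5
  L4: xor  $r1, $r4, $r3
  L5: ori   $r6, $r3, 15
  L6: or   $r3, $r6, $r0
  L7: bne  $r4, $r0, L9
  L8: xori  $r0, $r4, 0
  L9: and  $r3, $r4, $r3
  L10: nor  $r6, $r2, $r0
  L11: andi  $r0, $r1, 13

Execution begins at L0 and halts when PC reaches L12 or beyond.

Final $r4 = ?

PC=0  addi  $r4, $r3, 1      | $r0=0 $r1=15 $r2=9 $r3=5 $r4=6 $r5=4 $r6=11
PC=1  or   $r0, $r2, $r3     | $r0=0 $r1=15 $r2=9 $r3=5 $r4=6 $r5=4 $r6=11
PC=2  bne  $r2, $r1, L5      | $r0=0 $r1=15 $r2=9 $r3=5 $r4=6 $r5=4 $r6=11  [TAKEN]
PC=3  slt  $r4, $r6, $r5     | $r0=0 $r1=15 $r2=9 $r3=5 $r4=0 $r5=4 $r6=11
PC=5  ori   $r6, $r3, 15     | $r0=0 $r1=15 $r2=9 $r3=5 $r4=0 $r5=4 $r6=15
PC=6  or   $r3, $r6, $r0     | $r0=0 $r1=15 $r2=9 $r3=15 $r4=0 $r5=4 $r6=15
PC=7  bne  $r4, $r0, L9      | $r0=0 $r1=15 $r2=9 $r3=15 $r4=0 $r5=4 $r6=15  [not taken]
PC=8  xori  $r0, $r4, 0      | $r0=0 $r1=15 $r2=9 $r3=15 $r4=0 $r5=4 $r6=15
PC=9  and  $r3, $r4, $r3     | $r0=0 $r1=15 $r2=9 $r3=0 $r4=0 $r5=4 $r6=15
PC=10 nor  $r6, $r2, $r0     | $r0=0 $r1=15 $r2=9 $r3=0 $r4=0 $r5=4 $r6=65526
PC=11 andi  $r0, $r1, 13     | $r0=0 $r1=15 $r2=9 $r3=0 $r4=0 $r5=4 $r6=65526

0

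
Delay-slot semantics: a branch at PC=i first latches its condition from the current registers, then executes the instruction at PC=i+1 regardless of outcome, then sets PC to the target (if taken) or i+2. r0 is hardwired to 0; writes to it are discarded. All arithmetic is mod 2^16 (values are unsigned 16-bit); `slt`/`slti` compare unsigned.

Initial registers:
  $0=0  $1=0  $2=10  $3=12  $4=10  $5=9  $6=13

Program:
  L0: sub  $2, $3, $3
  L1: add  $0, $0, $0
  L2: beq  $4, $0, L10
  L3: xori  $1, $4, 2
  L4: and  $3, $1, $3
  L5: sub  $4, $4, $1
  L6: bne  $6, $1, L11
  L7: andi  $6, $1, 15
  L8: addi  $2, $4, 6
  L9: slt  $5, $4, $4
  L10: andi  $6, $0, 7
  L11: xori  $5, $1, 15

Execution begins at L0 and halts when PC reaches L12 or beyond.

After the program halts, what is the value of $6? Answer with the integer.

8

  step pc=0: sub  $2, $3, $3  regs=(0,0,0,12,10,9,13)
  step pc=1: add  $0, $0, $0  regs=(0,0,0,12,10,9,13)
  step pc=2: beq  $4, $0, L10  cond=F  regs=(0,0,0,12,10,9,13)
  step pc=3: xori  $1, $4, 2  regs=(0,8,0,12,10,9,13)
  step pc=4: and  $3, $1, $3  regs=(0,8,0,8,10,9,13)
  step pc=5: sub  $4, $4, $1  regs=(0,8,0,8,2,9,13)
  step pc=6: bne  $6, $1, L11  cond=T  regs=(0,8,0,8,2,9,13)
  step pc=7: andi  $6, $1, 15  regs=(0,8,0,8,2,9,8)
  step pc=11: xori  $5, $1, 15  regs=(0,8,0,8,2,7,8)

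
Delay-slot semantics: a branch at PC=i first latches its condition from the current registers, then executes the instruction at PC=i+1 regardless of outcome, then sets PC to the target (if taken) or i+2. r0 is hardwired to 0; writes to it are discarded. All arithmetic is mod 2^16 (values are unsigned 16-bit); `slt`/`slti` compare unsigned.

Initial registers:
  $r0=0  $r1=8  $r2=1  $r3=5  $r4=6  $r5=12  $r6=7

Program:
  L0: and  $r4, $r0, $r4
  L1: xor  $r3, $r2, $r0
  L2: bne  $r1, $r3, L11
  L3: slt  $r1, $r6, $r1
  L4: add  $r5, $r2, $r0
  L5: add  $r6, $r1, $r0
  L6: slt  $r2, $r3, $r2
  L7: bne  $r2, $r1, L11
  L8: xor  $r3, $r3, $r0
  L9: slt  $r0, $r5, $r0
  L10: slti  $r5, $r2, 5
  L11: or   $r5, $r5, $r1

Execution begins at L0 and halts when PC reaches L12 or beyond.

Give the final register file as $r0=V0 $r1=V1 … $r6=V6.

$r0=0 $r1=1 $r2=1 $r3=1 $r4=0 $r5=13 $r6=7

[0] and  $r4, $r0, $r4  →  {$r0:0, $r1:8, $r2:1, $r3:5, $r4:0, $r5:12, $r6:7}
[1] xor  $r3, $r2, $r0  →  {$r0:0, $r1:8, $r2:1, $r3:1, $r4:0, $r5:12, $r6:7}
[2] bne  $r1, $r3, L11  →  {$r0:0, $r1:8, $r2:1, $r3:1, $r4:0, $r5:12, $r6:7}  ⟨branch taken⟩
[3] slt  $r1, $r6, $r1  →  {$r0:0, $r1:1, $r2:1, $r3:1, $r4:0, $r5:12, $r6:7}
[11] or   $r5, $r5, $r1  →  {$r0:0, $r1:1, $r2:1, $r3:1, $r4:0, $r5:13, $r6:7}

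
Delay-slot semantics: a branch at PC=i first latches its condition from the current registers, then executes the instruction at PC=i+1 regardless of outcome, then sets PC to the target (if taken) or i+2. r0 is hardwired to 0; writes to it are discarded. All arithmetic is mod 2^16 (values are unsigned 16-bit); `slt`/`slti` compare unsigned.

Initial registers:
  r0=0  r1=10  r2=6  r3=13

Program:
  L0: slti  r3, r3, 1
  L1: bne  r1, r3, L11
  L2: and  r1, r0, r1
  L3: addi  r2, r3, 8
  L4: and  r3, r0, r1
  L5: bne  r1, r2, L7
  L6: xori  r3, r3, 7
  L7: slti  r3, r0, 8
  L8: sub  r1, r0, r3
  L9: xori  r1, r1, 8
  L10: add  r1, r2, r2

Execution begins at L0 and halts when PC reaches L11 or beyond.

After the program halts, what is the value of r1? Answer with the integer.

  step pc=0: slti  r3, r3, 1  regs=(0,10,6,0)
  step pc=1: bne  r1, r3, L11  cond=T  regs=(0,10,6,0)
  step pc=2: and  r1, r0, r1  regs=(0,0,6,0)

0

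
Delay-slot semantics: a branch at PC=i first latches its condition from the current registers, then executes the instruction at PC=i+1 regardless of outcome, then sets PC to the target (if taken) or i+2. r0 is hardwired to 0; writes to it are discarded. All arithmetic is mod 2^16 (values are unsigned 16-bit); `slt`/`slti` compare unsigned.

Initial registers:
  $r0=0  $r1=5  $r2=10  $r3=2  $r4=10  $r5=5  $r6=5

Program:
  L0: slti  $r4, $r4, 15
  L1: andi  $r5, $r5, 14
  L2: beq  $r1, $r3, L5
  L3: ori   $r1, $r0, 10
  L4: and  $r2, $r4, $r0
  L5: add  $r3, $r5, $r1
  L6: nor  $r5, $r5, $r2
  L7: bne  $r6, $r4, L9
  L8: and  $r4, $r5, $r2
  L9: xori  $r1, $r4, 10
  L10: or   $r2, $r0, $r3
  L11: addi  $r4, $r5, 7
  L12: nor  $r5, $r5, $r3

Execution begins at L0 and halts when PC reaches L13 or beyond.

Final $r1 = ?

[0] slti  $r4, $r4, 15  →  {$r0:0, $r1:5, $r2:10, $r3:2, $r4:1, $r5:5, $r6:5}
[1] andi  $r5, $r5, 14  →  {$r0:0, $r1:5, $r2:10, $r3:2, $r4:1, $r5:4, $r6:5}
[2] beq  $r1, $r3, L5  →  {$r0:0, $r1:5, $r2:10, $r3:2, $r4:1, $r5:4, $r6:5}  ⟨branch fallthrough⟩
[3] ori   $r1, $r0, 10  →  {$r0:0, $r1:10, $r2:10, $r3:2, $r4:1, $r5:4, $r6:5}
[4] and  $r2, $r4, $r0  →  {$r0:0, $r1:10, $r2:0, $r3:2, $r4:1, $r5:4, $r6:5}
[5] add  $r3, $r5, $r1  →  {$r0:0, $r1:10, $r2:0, $r3:14, $r4:1, $r5:4, $r6:5}
[6] nor  $r5, $r5, $r2  →  {$r0:0, $r1:10, $r2:0, $r3:14, $r4:1, $r5:65531, $r6:5}
[7] bne  $r6, $r4, L9  →  {$r0:0, $r1:10, $r2:0, $r3:14, $r4:1, $r5:65531, $r6:5}  ⟨branch taken⟩
[8] and  $r4, $r5, $r2  →  {$r0:0, $r1:10, $r2:0, $r3:14, $r4:0, $r5:65531, $r6:5}
[9] xori  $r1, $r4, 10  →  {$r0:0, $r1:10, $r2:0, $r3:14, $r4:0, $r5:65531, $r6:5}
[10] or   $r2, $r0, $r3  →  {$r0:0, $r1:10, $r2:14, $r3:14, $r4:0, $r5:65531, $r6:5}
[11] addi  $r4, $r5, 7  →  {$r0:0, $r1:10, $r2:14, $r3:14, $r4:2, $r5:65531, $r6:5}
[12] nor  $r5, $r5, $r3  →  {$r0:0, $r1:10, $r2:14, $r3:14, $r4:2, $r5:0, $r6:5}

10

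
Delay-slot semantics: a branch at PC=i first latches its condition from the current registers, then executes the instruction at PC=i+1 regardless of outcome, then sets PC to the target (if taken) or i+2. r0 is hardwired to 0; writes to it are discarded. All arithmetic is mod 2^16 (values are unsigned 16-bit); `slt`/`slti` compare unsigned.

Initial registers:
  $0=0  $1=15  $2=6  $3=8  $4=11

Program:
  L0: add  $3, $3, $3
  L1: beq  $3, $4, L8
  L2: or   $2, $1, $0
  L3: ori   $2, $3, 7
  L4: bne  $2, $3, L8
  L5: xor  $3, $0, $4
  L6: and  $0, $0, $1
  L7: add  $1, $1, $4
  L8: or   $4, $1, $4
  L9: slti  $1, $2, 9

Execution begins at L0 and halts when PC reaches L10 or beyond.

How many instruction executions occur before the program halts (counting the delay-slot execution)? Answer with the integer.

8

  step pc=0: add  $3, $3, $3  regs=(0,15,6,16,11)
  step pc=1: beq  $3, $4, L8  cond=F  regs=(0,15,6,16,11)
  step pc=2: or   $2, $1, $0  regs=(0,15,15,16,11)
  step pc=3: ori   $2, $3, 7  regs=(0,15,23,16,11)
  step pc=4: bne  $2, $3, L8  cond=T  regs=(0,15,23,16,11)
  step pc=5: xor  $3, $0, $4  regs=(0,15,23,11,11)
  step pc=8: or   $4, $1, $4  regs=(0,15,23,11,15)
  step pc=9: slti  $1, $2, 9  regs=(0,0,23,11,15)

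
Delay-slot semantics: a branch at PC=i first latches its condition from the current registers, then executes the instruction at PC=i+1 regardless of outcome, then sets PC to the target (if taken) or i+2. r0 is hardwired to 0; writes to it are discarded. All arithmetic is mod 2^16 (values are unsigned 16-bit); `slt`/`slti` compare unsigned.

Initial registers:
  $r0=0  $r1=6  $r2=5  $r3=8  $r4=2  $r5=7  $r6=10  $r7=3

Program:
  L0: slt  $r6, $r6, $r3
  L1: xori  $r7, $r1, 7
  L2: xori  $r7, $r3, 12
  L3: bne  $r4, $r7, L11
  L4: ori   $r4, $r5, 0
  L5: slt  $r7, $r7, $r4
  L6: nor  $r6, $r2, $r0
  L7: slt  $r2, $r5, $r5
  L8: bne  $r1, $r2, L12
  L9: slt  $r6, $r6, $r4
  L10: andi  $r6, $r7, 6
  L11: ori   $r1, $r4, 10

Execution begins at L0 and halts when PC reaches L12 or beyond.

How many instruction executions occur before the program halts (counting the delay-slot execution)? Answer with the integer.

6

[0] slt  $r6, $r6, $r3  →  {$r0:0, $r1:6, $r2:5, $r3:8, $r4:2, $r5:7, $r6:0, $r7:3}
[1] xori  $r7, $r1, 7  →  {$r0:0, $r1:6, $r2:5, $r3:8, $r4:2, $r5:7, $r6:0, $r7:1}
[2] xori  $r7, $r3, 12  →  {$r0:0, $r1:6, $r2:5, $r3:8, $r4:2, $r5:7, $r6:0, $r7:4}
[3] bne  $r4, $r7, L11  →  {$r0:0, $r1:6, $r2:5, $r3:8, $r4:2, $r5:7, $r6:0, $r7:4}  ⟨branch taken⟩
[4] ori   $r4, $r5, 0  →  {$r0:0, $r1:6, $r2:5, $r3:8, $r4:7, $r5:7, $r6:0, $r7:4}
[11] ori   $r1, $r4, 10  →  {$r0:0, $r1:15, $r2:5, $r3:8, $r4:7, $r5:7, $r6:0, $r7:4}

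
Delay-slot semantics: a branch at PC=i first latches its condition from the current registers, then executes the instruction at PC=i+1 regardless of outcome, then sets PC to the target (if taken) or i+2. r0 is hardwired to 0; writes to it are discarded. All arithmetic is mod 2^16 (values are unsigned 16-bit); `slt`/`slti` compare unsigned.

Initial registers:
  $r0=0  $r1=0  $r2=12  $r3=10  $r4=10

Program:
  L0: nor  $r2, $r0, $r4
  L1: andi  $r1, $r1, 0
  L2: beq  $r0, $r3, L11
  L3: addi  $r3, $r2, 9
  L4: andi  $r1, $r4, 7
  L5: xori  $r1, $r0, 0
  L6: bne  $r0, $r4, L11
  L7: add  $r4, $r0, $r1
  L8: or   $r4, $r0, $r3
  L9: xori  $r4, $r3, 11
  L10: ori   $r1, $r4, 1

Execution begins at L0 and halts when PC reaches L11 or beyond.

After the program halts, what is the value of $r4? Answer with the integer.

0

#0 nor  $r2, $r0, $r4 ; 0/0/65525/10/10
#1 andi  $r1, $r1, 0 ; 0/0/65525/10/10
#2 beq  $r0, $r3, L11 ; 0/0/65525/10/10 ; →fallthru
#3 addi  $r3, $r2, 9 ; 0/0/65525/65534/10
#4 andi  $r1, $r4, 7 ; 0/2/65525/65534/10
#5 xori  $r1, $r0, 0 ; 0/0/65525/65534/10
#6 bne  $r0, $r4, L11 ; 0/0/65525/65534/10 ; →target
#7 add  $r4, $r0, $r1 ; 0/0/65525/65534/0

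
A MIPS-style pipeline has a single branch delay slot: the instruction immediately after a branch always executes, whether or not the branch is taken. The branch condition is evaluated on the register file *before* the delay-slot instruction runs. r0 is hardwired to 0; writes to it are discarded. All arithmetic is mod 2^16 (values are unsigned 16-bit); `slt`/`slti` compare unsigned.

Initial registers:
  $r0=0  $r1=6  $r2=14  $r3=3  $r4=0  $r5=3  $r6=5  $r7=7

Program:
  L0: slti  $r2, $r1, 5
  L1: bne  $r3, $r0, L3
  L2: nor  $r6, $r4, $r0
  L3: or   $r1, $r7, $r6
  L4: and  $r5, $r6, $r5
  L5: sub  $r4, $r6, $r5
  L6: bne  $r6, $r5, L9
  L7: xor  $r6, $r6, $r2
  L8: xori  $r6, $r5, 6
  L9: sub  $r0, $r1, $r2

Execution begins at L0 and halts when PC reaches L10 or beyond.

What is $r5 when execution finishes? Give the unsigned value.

PC=0  slti  $r2, $r1, 5      | $r0=0 $r1=6 $r2=0 $r3=3 $r4=0 $r5=3 $r6=5 $r7=7
PC=1  bne  $r3, $r0, L3      | $r0=0 $r1=6 $r2=0 $r3=3 $r4=0 $r5=3 $r6=5 $r7=7  [TAKEN]
PC=2  nor  $r6, $r4, $r0     | $r0=0 $r1=6 $r2=0 $r3=3 $r4=0 $r5=3 $r6=65535 $r7=7
PC=3  or   $r1, $r7, $r6     | $r0=0 $r1=65535 $r2=0 $r3=3 $r4=0 $r5=3 $r6=65535 $r7=7
PC=4  and  $r5, $r6, $r5     | $r0=0 $r1=65535 $r2=0 $r3=3 $r4=0 $r5=3 $r6=65535 $r7=7
PC=5  sub  $r4, $r6, $r5     | $r0=0 $r1=65535 $r2=0 $r3=3 $r4=65532 $r5=3 $r6=65535 $r7=7
PC=6  bne  $r6, $r5, L9      | $r0=0 $r1=65535 $r2=0 $r3=3 $r4=65532 $r5=3 $r6=65535 $r7=7  [TAKEN]
PC=7  xor  $r6, $r6, $r2     | $r0=0 $r1=65535 $r2=0 $r3=3 $r4=65532 $r5=3 $r6=65535 $r7=7
PC=9  sub  $r0, $r1, $r2     | $r0=0 $r1=65535 $r2=0 $r3=3 $r4=65532 $r5=3 $r6=65535 $r7=7

3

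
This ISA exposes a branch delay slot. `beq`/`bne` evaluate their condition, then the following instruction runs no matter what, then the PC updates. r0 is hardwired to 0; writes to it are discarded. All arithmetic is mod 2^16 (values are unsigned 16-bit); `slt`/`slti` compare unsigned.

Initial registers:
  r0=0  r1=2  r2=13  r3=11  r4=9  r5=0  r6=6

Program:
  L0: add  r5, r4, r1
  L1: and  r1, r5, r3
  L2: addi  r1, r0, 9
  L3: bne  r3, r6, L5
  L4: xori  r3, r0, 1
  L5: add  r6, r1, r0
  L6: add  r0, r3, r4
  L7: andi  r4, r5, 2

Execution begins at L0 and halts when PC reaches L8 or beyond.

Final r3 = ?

  step pc=0: add  r5, r4, r1  regs=(0,2,13,11,9,11,6)
  step pc=1: and  r1, r5, r3  regs=(0,11,13,11,9,11,6)
  step pc=2: addi  r1, r0, 9  regs=(0,9,13,11,9,11,6)
  step pc=3: bne  r3, r6, L5  cond=T  regs=(0,9,13,11,9,11,6)
  step pc=4: xori  r3, r0, 1  regs=(0,9,13,1,9,11,6)
  step pc=5: add  r6, r1, r0  regs=(0,9,13,1,9,11,9)
  step pc=6: add  r0, r3, r4  regs=(0,9,13,1,9,11,9)
  step pc=7: andi  r4, r5, 2  regs=(0,9,13,1,2,11,9)

1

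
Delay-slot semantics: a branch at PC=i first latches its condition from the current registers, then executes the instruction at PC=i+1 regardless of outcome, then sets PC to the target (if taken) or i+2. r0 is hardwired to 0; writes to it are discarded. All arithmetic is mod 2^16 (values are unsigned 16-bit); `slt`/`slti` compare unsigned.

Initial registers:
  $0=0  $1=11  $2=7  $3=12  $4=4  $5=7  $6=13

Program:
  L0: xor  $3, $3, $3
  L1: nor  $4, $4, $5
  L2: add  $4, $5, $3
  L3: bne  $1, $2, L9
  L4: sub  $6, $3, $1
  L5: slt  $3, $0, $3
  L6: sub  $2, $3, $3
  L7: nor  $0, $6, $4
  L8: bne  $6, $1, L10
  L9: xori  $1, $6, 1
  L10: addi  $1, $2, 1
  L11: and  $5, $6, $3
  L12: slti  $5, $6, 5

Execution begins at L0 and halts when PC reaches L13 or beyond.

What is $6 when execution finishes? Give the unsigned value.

#0 xor  $3, $3, $3 ; 0/11/7/0/4/7/13
#1 nor  $4, $4, $5 ; 0/11/7/0/65528/7/13
#2 add  $4, $5, $3 ; 0/11/7/0/7/7/13
#3 bne  $1, $2, L9 ; 0/11/7/0/7/7/13 ; →target
#4 sub  $6, $3, $1 ; 0/11/7/0/7/7/65525
#9 xori  $1, $6, 1 ; 0/65524/7/0/7/7/65525
#10 addi  $1, $2, 1 ; 0/8/7/0/7/7/65525
#11 and  $5, $6, $3 ; 0/8/7/0/7/0/65525
#12 slti  $5, $6, 5 ; 0/8/7/0/7/0/65525

65525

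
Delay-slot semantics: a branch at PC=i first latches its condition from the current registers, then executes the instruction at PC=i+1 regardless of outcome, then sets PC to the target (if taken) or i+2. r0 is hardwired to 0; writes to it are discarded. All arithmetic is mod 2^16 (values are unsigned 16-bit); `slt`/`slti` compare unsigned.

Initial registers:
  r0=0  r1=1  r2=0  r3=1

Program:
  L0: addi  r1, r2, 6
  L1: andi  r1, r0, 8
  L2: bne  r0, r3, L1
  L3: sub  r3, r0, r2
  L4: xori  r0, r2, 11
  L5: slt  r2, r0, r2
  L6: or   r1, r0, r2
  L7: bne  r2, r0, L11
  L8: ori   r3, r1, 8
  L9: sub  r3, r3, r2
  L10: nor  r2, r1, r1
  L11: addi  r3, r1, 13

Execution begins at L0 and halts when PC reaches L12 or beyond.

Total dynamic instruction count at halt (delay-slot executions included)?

[0] addi  r1, r2, 6  →  {r0:0, r1:6, r2:0, r3:1}
[1] andi  r1, r0, 8  →  {r0:0, r1:0, r2:0, r3:1}
[2] bne  r0, r3, L1  →  {r0:0, r1:0, r2:0, r3:1}  ⟨branch taken⟩
[3] sub  r3, r0, r2  →  {r0:0, r1:0, r2:0, r3:0}
[1] andi  r1, r0, 8  →  {r0:0, r1:0, r2:0, r3:0}
[2] bne  r0, r3, L1  →  {r0:0, r1:0, r2:0, r3:0}  ⟨branch fallthrough⟩
[3] sub  r3, r0, r2  →  {r0:0, r1:0, r2:0, r3:0}
[4] xori  r0, r2, 11  →  {r0:0, r1:0, r2:0, r3:0}
[5] slt  r2, r0, r2  →  {r0:0, r1:0, r2:0, r3:0}
[6] or   r1, r0, r2  →  {r0:0, r1:0, r2:0, r3:0}
[7] bne  r2, r0, L11  →  {r0:0, r1:0, r2:0, r3:0}  ⟨branch fallthrough⟩
[8] ori   r3, r1, 8  →  {r0:0, r1:0, r2:0, r3:8}
[9] sub  r3, r3, r2  →  {r0:0, r1:0, r2:0, r3:8}
[10] nor  r2, r1, r1  →  {r0:0, r1:0, r2:65535, r3:8}
[11] addi  r3, r1, 13  →  {r0:0, r1:0, r2:65535, r3:13}

15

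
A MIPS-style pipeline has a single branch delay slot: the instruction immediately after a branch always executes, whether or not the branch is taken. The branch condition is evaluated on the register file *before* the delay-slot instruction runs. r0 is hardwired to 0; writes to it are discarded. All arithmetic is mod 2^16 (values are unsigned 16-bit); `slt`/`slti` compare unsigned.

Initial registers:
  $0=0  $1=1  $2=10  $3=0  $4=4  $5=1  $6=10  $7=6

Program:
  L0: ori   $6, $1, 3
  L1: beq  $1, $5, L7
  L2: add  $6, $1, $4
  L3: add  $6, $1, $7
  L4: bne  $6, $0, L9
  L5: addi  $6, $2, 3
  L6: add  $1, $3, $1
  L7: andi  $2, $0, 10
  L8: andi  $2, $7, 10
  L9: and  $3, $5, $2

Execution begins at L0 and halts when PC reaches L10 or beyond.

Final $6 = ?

5

[0] ori   $6, $1, 3  →  {$0:0, $1:1, $2:10, $3:0, $4:4, $5:1, $6:3, $7:6}
[1] beq  $1, $5, L7  →  {$0:0, $1:1, $2:10, $3:0, $4:4, $5:1, $6:3, $7:6}  ⟨branch taken⟩
[2] add  $6, $1, $4  →  {$0:0, $1:1, $2:10, $3:0, $4:4, $5:1, $6:5, $7:6}
[7] andi  $2, $0, 10  →  {$0:0, $1:1, $2:0, $3:0, $4:4, $5:1, $6:5, $7:6}
[8] andi  $2, $7, 10  →  {$0:0, $1:1, $2:2, $3:0, $4:4, $5:1, $6:5, $7:6}
[9] and  $3, $5, $2  →  {$0:0, $1:1, $2:2, $3:0, $4:4, $5:1, $6:5, $7:6}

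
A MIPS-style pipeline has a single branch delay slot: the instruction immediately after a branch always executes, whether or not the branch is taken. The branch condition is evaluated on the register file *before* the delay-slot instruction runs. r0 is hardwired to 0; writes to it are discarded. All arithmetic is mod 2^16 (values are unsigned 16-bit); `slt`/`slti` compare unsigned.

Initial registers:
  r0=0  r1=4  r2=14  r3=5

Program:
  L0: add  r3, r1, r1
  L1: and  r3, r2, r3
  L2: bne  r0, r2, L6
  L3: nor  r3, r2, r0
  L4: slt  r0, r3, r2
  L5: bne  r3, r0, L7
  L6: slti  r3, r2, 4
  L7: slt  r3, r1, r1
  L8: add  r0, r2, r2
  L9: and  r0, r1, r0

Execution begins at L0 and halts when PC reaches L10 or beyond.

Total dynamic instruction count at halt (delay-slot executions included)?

8

#0 add  r3, r1, r1 ; 0/4/14/8
#1 and  r3, r2, r3 ; 0/4/14/8
#2 bne  r0, r2, L6 ; 0/4/14/8 ; →target
#3 nor  r3, r2, r0 ; 0/4/14/65521
#6 slti  r3, r2, 4 ; 0/4/14/0
#7 slt  r3, r1, r1 ; 0/4/14/0
#8 add  r0, r2, r2 ; 0/4/14/0
#9 and  r0, r1, r0 ; 0/4/14/0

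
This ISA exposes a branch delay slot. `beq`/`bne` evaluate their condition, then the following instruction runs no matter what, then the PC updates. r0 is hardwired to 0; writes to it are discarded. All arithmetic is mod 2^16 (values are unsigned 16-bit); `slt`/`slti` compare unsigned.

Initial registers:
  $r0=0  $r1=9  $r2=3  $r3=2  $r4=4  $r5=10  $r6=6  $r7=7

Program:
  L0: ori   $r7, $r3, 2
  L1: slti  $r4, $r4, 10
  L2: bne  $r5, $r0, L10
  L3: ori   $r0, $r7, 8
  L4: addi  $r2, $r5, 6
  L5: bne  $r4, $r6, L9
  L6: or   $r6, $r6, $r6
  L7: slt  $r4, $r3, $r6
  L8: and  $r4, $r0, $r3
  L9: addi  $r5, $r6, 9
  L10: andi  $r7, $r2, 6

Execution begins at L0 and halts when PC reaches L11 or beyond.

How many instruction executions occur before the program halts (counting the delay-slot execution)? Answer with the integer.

5

#0 ori   $r7, $r3, 2 ; 0/9/3/2/4/10/6/2
#1 slti  $r4, $r4, 10 ; 0/9/3/2/1/10/6/2
#2 bne  $r5, $r0, L10 ; 0/9/3/2/1/10/6/2 ; →target
#3 ori   $r0, $r7, 8 ; 0/9/3/2/1/10/6/2
#10 andi  $r7, $r2, 6 ; 0/9/3/2/1/10/6/2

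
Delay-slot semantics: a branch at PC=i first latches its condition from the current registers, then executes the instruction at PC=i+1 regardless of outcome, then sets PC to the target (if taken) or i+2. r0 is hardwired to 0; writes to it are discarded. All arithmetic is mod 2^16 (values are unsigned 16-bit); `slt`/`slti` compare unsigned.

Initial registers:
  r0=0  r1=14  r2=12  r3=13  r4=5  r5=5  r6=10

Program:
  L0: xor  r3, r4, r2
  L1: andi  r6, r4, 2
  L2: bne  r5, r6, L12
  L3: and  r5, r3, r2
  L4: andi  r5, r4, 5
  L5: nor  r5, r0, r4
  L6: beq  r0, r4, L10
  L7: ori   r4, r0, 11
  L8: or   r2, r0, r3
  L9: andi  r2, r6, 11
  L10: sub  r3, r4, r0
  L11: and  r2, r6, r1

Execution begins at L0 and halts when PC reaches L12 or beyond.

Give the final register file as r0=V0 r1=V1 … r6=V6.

[0] xor  r3, r4, r2  →  {r0:0, r1:14, r2:12, r3:9, r4:5, r5:5, r6:10}
[1] andi  r6, r4, 2  →  {r0:0, r1:14, r2:12, r3:9, r4:5, r5:5, r6:0}
[2] bne  r5, r6, L12  →  {r0:0, r1:14, r2:12, r3:9, r4:5, r5:5, r6:0}  ⟨branch taken⟩
[3] and  r5, r3, r2  →  {r0:0, r1:14, r2:12, r3:9, r4:5, r5:8, r6:0}

r0=0 r1=14 r2=12 r3=9 r4=5 r5=8 r6=0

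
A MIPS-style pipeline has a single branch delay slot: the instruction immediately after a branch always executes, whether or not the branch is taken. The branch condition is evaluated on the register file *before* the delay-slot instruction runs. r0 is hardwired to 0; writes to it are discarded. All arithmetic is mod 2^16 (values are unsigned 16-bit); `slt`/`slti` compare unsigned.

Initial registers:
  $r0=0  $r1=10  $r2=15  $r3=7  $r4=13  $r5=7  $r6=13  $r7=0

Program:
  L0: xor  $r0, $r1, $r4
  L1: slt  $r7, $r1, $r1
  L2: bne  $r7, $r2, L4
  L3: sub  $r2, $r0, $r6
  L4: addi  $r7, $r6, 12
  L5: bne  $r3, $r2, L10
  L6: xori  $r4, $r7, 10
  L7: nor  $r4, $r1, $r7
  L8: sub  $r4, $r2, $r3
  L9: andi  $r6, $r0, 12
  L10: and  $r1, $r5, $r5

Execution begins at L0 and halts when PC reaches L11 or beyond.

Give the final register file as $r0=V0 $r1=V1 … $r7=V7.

$r0=0 $r1=7 $r2=65523 $r3=7 $r4=19 $r5=7 $r6=13 $r7=25

#0 xor  $r0, $r1, $r4 ; 0/10/15/7/13/7/13/0
#1 slt  $r7, $r1, $r1 ; 0/10/15/7/13/7/13/0
#2 bne  $r7, $r2, L4 ; 0/10/15/7/13/7/13/0 ; →target
#3 sub  $r2, $r0, $r6 ; 0/10/65523/7/13/7/13/0
#4 addi  $r7, $r6, 12 ; 0/10/65523/7/13/7/13/25
#5 bne  $r3, $r2, L10 ; 0/10/65523/7/13/7/13/25 ; →target
#6 xori  $r4, $r7, 10 ; 0/10/65523/7/19/7/13/25
#10 and  $r1, $r5, $r5 ; 0/7/65523/7/19/7/13/25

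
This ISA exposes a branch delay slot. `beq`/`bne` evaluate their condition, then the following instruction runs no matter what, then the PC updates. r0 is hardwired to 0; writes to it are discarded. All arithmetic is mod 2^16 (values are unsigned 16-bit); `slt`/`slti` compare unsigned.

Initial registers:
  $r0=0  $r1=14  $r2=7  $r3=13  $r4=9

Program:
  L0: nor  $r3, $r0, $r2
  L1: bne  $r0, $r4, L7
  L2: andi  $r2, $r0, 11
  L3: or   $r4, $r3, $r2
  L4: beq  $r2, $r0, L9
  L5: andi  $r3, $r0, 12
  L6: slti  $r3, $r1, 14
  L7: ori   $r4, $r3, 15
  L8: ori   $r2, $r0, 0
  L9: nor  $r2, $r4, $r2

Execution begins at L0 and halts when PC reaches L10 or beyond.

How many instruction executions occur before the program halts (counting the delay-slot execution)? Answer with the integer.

6

[0] nor  $r3, $r0, $r2  →  {$r0:0, $r1:14, $r2:7, $r3:65528, $r4:9}
[1] bne  $r0, $r4, L7  →  {$r0:0, $r1:14, $r2:7, $r3:65528, $r4:9}  ⟨branch taken⟩
[2] andi  $r2, $r0, 11  →  {$r0:0, $r1:14, $r2:0, $r3:65528, $r4:9}
[7] ori   $r4, $r3, 15  →  {$r0:0, $r1:14, $r2:0, $r3:65528, $r4:65535}
[8] ori   $r2, $r0, 0  →  {$r0:0, $r1:14, $r2:0, $r3:65528, $r4:65535}
[9] nor  $r2, $r4, $r2  →  {$r0:0, $r1:14, $r2:0, $r3:65528, $r4:65535}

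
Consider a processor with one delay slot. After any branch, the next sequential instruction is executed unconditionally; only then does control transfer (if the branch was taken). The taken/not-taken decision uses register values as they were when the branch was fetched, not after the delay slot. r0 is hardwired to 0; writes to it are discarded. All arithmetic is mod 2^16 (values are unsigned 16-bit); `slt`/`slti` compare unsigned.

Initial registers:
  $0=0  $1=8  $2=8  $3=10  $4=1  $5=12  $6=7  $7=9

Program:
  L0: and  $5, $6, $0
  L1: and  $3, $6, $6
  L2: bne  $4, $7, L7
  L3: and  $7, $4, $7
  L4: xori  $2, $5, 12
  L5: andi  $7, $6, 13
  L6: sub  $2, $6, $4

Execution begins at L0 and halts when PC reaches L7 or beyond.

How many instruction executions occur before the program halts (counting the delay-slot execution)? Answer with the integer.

PC=0  and  $5, $6, $0        | $0=0 $1=8 $2=8 $3=10 $4=1 $5=0 $6=7 $7=9
PC=1  and  $3, $6, $6        | $0=0 $1=8 $2=8 $3=7 $4=1 $5=0 $6=7 $7=9
PC=2  bne  $4, $7, L7        | $0=0 $1=8 $2=8 $3=7 $4=1 $5=0 $6=7 $7=9  [TAKEN]
PC=3  and  $7, $4, $7        | $0=0 $1=8 $2=8 $3=7 $4=1 $5=0 $6=7 $7=1

4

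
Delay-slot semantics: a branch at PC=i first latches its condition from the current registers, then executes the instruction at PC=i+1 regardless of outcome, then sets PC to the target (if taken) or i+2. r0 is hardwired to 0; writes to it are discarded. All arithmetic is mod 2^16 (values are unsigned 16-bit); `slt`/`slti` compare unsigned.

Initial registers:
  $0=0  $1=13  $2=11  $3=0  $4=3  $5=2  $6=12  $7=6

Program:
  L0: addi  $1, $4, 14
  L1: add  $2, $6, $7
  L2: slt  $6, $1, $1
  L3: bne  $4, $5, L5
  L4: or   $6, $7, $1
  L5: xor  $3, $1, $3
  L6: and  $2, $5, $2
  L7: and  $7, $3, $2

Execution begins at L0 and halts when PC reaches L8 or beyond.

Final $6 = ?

23

PC=0  addi  $1, $4, 14       | $0=0 $1=17 $2=11 $3=0 $4=3 $5=2 $6=12 $7=6
PC=1  add  $2, $6, $7        | $0=0 $1=17 $2=18 $3=0 $4=3 $5=2 $6=12 $7=6
PC=2  slt  $6, $1, $1        | $0=0 $1=17 $2=18 $3=0 $4=3 $5=2 $6=0 $7=6
PC=3  bne  $4, $5, L5        | $0=0 $1=17 $2=18 $3=0 $4=3 $5=2 $6=0 $7=6  [TAKEN]
PC=4  or   $6, $7, $1        | $0=0 $1=17 $2=18 $3=0 $4=3 $5=2 $6=23 $7=6
PC=5  xor  $3, $1, $3        | $0=0 $1=17 $2=18 $3=17 $4=3 $5=2 $6=23 $7=6
PC=6  and  $2, $5, $2        | $0=0 $1=17 $2=2 $3=17 $4=3 $5=2 $6=23 $7=6
PC=7  and  $7, $3, $2        | $0=0 $1=17 $2=2 $3=17 $4=3 $5=2 $6=23 $7=0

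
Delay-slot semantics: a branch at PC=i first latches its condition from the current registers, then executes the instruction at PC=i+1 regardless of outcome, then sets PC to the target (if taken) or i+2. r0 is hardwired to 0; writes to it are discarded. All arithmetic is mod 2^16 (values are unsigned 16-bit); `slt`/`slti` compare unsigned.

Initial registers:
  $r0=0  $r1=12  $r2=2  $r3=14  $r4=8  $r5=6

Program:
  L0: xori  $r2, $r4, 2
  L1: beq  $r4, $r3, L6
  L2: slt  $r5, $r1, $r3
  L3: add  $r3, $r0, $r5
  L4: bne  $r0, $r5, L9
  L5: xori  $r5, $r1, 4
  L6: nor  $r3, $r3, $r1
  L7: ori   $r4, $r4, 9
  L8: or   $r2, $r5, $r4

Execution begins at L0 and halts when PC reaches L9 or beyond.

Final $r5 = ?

[0] xori  $r2, $r4, 2  →  {$r0:0, $r1:12, $r2:10, $r3:14, $r4:8, $r5:6}
[1] beq  $r4, $r3, L6  →  {$r0:0, $r1:12, $r2:10, $r3:14, $r4:8, $r5:6}  ⟨branch fallthrough⟩
[2] slt  $r5, $r1, $r3  →  {$r0:0, $r1:12, $r2:10, $r3:14, $r4:8, $r5:1}
[3] add  $r3, $r0, $r5  →  {$r0:0, $r1:12, $r2:10, $r3:1, $r4:8, $r5:1}
[4] bne  $r0, $r5, L9  →  {$r0:0, $r1:12, $r2:10, $r3:1, $r4:8, $r5:1}  ⟨branch taken⟩
[5] xori  $r5, $r1, 4  →  {$r0:0, $r1:12, $r2:10, $r3:1, $r4:8, $r5:8}

8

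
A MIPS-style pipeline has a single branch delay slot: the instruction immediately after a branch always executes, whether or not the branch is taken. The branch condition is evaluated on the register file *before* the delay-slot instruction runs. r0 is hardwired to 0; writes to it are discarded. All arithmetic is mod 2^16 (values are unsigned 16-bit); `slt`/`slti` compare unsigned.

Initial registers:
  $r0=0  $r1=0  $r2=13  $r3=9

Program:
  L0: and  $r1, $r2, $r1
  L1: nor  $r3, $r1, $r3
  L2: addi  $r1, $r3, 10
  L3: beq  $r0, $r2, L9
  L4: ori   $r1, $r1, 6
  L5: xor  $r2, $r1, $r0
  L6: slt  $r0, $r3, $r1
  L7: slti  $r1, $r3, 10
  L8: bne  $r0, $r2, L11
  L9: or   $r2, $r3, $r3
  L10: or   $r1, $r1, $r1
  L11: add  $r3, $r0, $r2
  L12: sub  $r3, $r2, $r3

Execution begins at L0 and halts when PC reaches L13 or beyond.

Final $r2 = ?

65526

  step pc=0: and  $r1, $r2, $r1  regs=(0,0,13,9)
  step pc=1: nor  $r3, $r1, $r3  regs=(0,0,13,65526)
  step pc=2: addi  $r1, $r3, 10  regs=(0,0,13,65526)
  step pc=3: beq  $r0, $r2, L9  cond=F  regs=(0,0,13,65526)
  step pc=4: ori   $r1, $r1, 6  regs=(0,6,13,65526)
  step pc=5: xor  $r2, $r1, $r0  regs=(0,6,6,65526)
  step pc=6: slt  $r0, $r3, $r1  regs=(0,6,6,65526)
  step pc=7: slti  $r1, $r3, 10  regs=(0,0,6,65526)
  step pc=8: bne  $r0, $r2, L11  cond=T  regs=(0,0,6,65526)
  step pc=9: or   $r2, $r3, $r3  regs=(0,0,65526,65526)
  step pc=11: add  $r3, $r0, $r2  regs=(0,0,65526,65526)
  step pc=12: sub  $r3, $r2, $r3  regs=(0,0,65526,0)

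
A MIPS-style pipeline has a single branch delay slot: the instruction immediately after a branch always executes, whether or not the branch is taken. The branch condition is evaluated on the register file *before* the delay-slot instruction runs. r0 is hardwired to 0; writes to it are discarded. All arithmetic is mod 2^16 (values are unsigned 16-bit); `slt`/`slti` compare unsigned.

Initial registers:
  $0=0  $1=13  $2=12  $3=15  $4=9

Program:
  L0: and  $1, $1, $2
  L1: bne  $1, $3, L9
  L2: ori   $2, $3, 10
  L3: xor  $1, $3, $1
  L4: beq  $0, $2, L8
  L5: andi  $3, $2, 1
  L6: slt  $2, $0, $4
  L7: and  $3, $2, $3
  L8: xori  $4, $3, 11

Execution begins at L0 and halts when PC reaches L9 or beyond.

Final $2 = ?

15

[0] and  $1, $1, $2  →  {$0:0, $1:12, $2:12, $3:15, $4:9}
[1] bne  $1, $3, L9  →  {$0:0, $1:12, $2:12, $3:15, $4:9}  ⟨branch taken⟩
[2] ori   $2, $3, 10  →  {$0:0, $1:12, $2:15, $3:15, $4:9}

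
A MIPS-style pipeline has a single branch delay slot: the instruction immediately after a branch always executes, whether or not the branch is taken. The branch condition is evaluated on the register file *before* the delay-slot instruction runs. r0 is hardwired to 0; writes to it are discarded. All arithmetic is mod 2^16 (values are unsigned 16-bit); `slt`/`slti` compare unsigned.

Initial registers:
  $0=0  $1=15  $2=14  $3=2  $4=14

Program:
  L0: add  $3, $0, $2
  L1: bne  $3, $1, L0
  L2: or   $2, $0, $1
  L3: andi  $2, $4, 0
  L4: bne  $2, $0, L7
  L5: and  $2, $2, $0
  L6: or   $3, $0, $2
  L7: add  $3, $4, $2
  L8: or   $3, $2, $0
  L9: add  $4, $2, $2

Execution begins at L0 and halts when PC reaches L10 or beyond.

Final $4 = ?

0

[0] add  $3, $0, $2  →  {$0:0, $1:15, $2:14, $3:14, $4:14}
[1] bne  $3, $1, L0  →  {$0:0, $1:15, $2:14, $3:14, $4:14}  ⟨branch taken⟩
[2] or   $2, $0, $1  →  {$0:0, $1:15, $2:15, $3:14, $4:14}
[0] add  $3, $0, $2  →  {$0:0, $1:15, $2:15, $3:15, $4:14}
[1] bne  $3, $1, L0  →  {$0:0, $1:15, $2:15, $3:15, $4:14}  ⟨branch fallthrough⟩
[2] or   $2, $0, $1  →  {$0:0, $1:15, $2:15, $3:15, $4:14}
[3] andi  $2, $4, 0  →  {$0:0, $1:15, $2:0, $3:15, $4:14}
[4] bne  $2, $0, L7  →  {$0:0, $1:15, $2:0, $3:15, $4:14}  ⟨branch fallthrough⟩
[5] and  $2, $2, $0  →  {$0:0, $1:15, $2:0, $3:15, $4:14}
[6] or   $3, $0, $2  →  {$0:0, $1:15, $2:0, $3:0, $4:14}
[7] add  $3, $4, $2  →  {$0:0, $1:15, $2:0, $3:14, $4:14}
[8] or   $3, $2, $0  →  {$0:0, $1:15, $2:0, $3:0, $4:14}
[9] add  $4, $2, $2  →  {$0:0, $1:15, $2:0, $3:0, $4:0}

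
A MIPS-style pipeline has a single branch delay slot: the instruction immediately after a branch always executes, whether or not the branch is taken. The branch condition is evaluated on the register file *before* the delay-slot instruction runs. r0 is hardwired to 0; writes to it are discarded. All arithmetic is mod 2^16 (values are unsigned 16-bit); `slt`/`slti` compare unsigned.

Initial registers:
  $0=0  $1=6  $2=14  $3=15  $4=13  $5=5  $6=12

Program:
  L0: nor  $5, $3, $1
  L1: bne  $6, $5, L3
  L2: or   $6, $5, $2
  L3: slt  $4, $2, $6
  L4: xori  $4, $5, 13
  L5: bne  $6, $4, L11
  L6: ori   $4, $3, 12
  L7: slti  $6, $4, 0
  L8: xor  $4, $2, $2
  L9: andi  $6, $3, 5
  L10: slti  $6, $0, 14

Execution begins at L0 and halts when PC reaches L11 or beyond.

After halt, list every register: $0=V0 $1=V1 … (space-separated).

  step pc=0: nor  $5, $3, $1  regs=(0,6,14,15,13,65520,12)
  step pc=1: bne  $6, $5, L3  cond=T  regs=(0,6,14,15,13,65520,12)
  step pc=2: or   $6, $5, $2  regs=(0,6,14,15,13,65520,65534)
  step pc=3: slt  $4, $2, $6  regs=(0,6,14,15,1,65520,65534)
  step pc=4: xori  $4, $5, 13  regs=(0,6,14,15,65533,65520,65534)
  step pc=5: bne  $6, $4, L11  cond=T  regs=(0,6,14,15,65533,65520,65534)
  step pc=6: ori   $4, $3, 12  regs=(0,6,14,15,15,65520,65534)

$0=0 $1=6 $2=14 $3=15 $4=15 $5=65520 $6=65534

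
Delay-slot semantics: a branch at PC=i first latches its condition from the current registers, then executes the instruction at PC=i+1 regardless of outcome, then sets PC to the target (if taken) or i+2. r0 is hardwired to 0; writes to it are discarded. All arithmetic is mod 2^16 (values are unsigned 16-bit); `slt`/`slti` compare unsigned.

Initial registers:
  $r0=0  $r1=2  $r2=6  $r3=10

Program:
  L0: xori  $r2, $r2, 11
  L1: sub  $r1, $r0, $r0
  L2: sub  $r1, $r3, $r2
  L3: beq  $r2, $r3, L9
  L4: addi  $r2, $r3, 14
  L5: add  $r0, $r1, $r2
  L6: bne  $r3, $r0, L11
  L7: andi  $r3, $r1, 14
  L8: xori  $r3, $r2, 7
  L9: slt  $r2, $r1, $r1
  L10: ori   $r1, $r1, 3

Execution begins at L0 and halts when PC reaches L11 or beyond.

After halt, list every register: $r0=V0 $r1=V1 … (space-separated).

$r0=0 $r1=65533 $r2=24 $r3=12

[0] xori  $r2, $r2, 11  →  {$r0:0, $r1:2, $r2:13, $r3:10}
[1] sub  $r1, $r0, $r0  →  {$r0:0, $r1:0, $r2:13, $r3:10}
[2] sub  $r1, $r3, $r2  →  {$r0:0, $r1:65533, $r2:13, $r3:10}
[3] beq  $r2, $r3, L9  →  {$r0:0, $r1:65533, $r2:13, $r3:10}  ⟨branch fallthrough⟩
[4] addi  $r2, $r3, 14  →  {$r0:0, $r1:65533, $r2:24, $r3:10}
[5] add  $r0, $r1, $r2  →  {$r0:0, $r1:65533, $r2:24, $r3:10}
[6] bne  $r3, $r0, L11  →  {$r0:0, $r1:65533, $r2:24, $r3:10}  ⟨branch taken⟩
[7] andi  $r3, $r1, 14  →  {$r0:0, $r1:65533, $r2:24, $r3:12}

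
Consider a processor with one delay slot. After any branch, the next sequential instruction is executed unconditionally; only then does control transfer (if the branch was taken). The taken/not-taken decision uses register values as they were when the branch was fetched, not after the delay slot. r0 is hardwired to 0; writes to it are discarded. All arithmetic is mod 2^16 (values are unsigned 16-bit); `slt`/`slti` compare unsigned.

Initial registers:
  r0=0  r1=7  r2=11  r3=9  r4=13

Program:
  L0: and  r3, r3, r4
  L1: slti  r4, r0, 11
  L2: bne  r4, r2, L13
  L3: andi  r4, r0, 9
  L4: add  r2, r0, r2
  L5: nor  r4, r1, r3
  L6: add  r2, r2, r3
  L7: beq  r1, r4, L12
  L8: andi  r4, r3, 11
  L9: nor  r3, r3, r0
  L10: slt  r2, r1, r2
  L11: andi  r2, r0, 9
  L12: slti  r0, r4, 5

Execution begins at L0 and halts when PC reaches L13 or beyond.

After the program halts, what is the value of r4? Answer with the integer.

  step pc=0: and  r3, r3, r4  regs=(0,7,11,9,13)
  step pc=1: slti  r4, r0, 11  regs=(0,7,11,9,1)
  step pc=2: bne  r4, r2, L13  cond=T  regs=(0,7,11,9,1)
  step pc=3: andi  r4, r0, 9  regs=(0,7,11,9,0)

0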